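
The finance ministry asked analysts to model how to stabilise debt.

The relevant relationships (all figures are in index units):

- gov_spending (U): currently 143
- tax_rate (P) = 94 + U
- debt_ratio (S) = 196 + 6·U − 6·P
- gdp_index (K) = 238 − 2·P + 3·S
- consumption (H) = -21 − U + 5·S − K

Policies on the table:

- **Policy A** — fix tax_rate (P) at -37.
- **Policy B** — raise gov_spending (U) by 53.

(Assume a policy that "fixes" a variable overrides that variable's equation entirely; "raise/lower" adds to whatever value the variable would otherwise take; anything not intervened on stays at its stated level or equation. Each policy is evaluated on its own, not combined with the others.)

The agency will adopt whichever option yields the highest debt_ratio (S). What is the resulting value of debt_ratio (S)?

1276

Policy A (P := -37):
  U = 143
  P = -37
  S = 196 + 6·143 − 6·(-37) = 1276
Policy B (U + 53):
  U = 143 + 53 = 196
  P = 94 + 196 = 290
  S = 196 + 6·196 − 6·290 = -368
Comparing — Policy A: S=1276, Policy B: S=-368. Highest is 1276 (Policy A).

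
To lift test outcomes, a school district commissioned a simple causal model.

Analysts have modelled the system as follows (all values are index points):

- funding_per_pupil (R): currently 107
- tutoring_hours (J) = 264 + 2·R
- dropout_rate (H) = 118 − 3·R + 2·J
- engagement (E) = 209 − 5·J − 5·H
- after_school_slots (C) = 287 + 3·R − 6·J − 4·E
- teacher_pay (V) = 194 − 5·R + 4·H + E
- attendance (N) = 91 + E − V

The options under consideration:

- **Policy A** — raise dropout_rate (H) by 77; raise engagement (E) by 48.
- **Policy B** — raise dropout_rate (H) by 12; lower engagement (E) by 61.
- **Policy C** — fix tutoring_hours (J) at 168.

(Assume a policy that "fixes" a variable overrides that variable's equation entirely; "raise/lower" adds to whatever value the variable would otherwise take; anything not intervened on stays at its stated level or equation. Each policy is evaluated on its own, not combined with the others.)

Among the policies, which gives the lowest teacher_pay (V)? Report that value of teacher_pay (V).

-3348

Policy A (H + 77, E + 48):
  R = 107
  J = 264 + 2·107 = 478
  H = 118 − 3·107 + 2·478 (+77 from intervention) = 830
  E = 209 − 5·478 − 5·830 (+48 from intervention) = -6283
  V = 194 − 5·107 + 4·830 + (-6283) = -3304
Policy B (H + 12, E − 61):
  R = 107
  J = 264 + 2·107 = 478
  H = 118 − 3·107 + 2·478 (+12 from intervention) = 765
  E = 209 − 5·478 − 5·765 (−61 from intervention) = -6067
  V = 194 − 5·107 + 4·765 + (-6067) = -3348
Policy C (J := 168):
  R = 107
  J = 168
  H = 118 − 3·107 + 2·168 = 133
  E = 209 − 5·168 − 5·133 = -1296
  V = 194 − 5·107 + 4·133 + (-1296) = -1105
Comparing — Policy A: V=-3304, Policy B: V=-3348, Policy C: V=-1105. Lowest is -3348 (Policy B).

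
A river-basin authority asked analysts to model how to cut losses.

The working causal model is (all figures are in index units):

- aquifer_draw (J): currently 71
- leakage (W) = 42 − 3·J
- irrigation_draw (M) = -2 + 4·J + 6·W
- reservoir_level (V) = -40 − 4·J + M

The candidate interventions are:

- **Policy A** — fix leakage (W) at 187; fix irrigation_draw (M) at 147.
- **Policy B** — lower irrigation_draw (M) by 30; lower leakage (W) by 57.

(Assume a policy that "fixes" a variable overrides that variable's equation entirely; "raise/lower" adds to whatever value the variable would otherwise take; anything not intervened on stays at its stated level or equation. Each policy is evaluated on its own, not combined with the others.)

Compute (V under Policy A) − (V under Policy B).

Policy A (W := 187, M := 147):
  J = 71
  W = 187
  M = 147
  V = -40 − 4·71 + 147 = -177
Policy B (M − 30, W − 57):
  J = 71
  W = 42 − 3·71 (−57 from intervention) = -228
  M = -2 + 4·71 + 6·(-228) (−30 from intervention) = -1116
  V = -40 − 4·71 + (-1116) = -1440
V: -177 − (-1440) = 1263

1263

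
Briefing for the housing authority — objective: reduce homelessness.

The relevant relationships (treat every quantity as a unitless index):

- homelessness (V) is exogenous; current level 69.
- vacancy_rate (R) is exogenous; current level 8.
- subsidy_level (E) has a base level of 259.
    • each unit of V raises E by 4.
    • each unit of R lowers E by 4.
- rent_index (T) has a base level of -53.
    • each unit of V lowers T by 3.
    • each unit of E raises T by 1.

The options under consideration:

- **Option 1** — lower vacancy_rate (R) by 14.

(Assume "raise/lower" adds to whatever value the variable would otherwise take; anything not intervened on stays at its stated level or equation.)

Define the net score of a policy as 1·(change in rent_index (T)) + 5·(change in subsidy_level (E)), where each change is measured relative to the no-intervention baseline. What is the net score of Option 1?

Baseline:
  V = 69
  R = 8
  E = 259 + 4·69 − 4·8 = 503
  T = -53 − 3·69 + 503 = 243
Option 1 (R − 14):
  V = 69
  R = 8 − 14 = -6
  E = 259 + 4·69 − 4·(-6) = 559
  T = -53 − 3·69 + 559 = 299
ΔT = 299 − 243 = 56; ΔE = 559 − 503 = 56
Score = 1·56 + 5·56 = 336

336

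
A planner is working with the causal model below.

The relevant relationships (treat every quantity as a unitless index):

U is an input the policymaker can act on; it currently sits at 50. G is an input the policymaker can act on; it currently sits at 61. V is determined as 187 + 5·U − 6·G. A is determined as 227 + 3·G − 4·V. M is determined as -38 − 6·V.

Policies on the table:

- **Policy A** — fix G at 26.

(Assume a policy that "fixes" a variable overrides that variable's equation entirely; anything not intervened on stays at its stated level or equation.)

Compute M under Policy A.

Policy A (G := 26):
  U = 50
  G = 26
  V = 187 + 5·50 − 6·26 = 281
  M = -38 − 6·281 = -1724

-1724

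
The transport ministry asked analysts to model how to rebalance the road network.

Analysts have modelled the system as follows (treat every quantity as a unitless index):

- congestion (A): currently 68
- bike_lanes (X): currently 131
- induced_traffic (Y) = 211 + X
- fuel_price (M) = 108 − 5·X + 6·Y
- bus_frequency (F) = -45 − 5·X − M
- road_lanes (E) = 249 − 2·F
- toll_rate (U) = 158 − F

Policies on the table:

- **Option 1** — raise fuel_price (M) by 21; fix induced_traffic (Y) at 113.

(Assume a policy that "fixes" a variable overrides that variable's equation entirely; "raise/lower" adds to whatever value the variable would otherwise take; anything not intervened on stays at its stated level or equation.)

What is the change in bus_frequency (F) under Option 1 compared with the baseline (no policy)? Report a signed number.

1353

Baseline:
  X = 131
  Y = 211 + 131 = 342
  M = 108 − 5·131 + 6·342 = 1505
  F = -45 − 5·131 − 1505 = -2205
Option 1 (M + 21, Y := 113):
  X = 131
  Y = 113
  M = 108 − 5·131 + 6·113 (+21 from intervention) = 152
  F = -45 − 5·131 − 152 = -852
Change in F: -852 − (-2205) = 1353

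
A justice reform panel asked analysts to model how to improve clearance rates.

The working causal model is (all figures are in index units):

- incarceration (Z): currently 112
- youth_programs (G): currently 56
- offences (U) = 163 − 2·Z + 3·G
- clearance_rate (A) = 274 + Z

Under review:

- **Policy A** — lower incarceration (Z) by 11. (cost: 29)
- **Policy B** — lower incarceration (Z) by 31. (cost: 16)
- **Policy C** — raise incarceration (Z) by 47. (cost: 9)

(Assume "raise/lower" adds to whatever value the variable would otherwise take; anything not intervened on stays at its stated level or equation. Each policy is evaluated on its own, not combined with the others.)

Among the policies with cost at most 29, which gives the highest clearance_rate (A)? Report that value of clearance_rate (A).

Policy A (Z − 11):
  Z = 112 − 11 = 101
  A = 274 + 101 = 375
Policy B (Z − 31):
  Z = 112 − 31 = 81
  A = 274 + 81 = 355
Policy C (Z + 47):
  Z = 112 + 47 = 159
  A = 274 + 159 = 433
Comparing — Policy A: A=375, Policy B: A=355, Policy C: A=433. Highest is 433 (Policy C).

433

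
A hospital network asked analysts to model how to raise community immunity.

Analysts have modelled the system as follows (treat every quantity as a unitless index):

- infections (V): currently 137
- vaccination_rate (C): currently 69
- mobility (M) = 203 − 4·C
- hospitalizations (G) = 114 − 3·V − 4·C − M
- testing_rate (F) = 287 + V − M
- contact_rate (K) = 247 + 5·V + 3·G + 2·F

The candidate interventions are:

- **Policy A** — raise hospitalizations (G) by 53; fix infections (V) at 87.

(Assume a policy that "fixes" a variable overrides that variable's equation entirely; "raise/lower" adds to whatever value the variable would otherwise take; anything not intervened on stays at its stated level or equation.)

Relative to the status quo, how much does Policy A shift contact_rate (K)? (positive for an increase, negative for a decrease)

259

Baseline:
  V = 137
  C = 69
  M = 203 − 4·69 = -73
  G = 114 − 3·137 − 4·69 − (-73) = -500
  F = 287 + 137 − (-73) = 497
  K = 247 + 5·137 + 3·(-500) + 2·497 = 426
Policy A (G + 53, V := 87):
  V = 87
  C = 69
  M = 203 − 4·69 = -73
  G = 114 − 3·87 − 4·69 − (-73) (+53 from intervention) = -297
  F = 287 + 87 − (-73) = 447
  K = 247 + 5·87 + 3·(-297) + 2·447 = 685
Change in K: 685 − 426 = 259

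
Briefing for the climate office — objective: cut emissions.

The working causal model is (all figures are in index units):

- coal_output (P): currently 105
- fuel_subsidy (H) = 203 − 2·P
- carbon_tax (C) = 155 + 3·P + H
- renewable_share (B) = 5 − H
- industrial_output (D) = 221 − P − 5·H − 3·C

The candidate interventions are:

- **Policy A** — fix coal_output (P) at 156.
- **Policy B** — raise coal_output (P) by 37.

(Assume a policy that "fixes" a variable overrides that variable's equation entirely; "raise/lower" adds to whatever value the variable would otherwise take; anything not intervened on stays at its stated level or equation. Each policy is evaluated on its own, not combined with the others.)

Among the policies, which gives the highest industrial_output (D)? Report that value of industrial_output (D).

Policy A (P := 156):
  P = 156
  H = 203 − 2·156 = -109
  C = 155 + 3·156 + (-109) = 514
  D = 221 − 156 − 5·(-109) − 3·514 = -932
Policy B (P + 37):
  P = 105 + 37 = 142
  H = 203 − 2·142 = -81
  C = 155 + 3·142 + (-81) = 500
  D = 221 − 142 − 5·(-81) − 3·500 = -1016
Comparing — Policy A: D=-932, Policy B: D=-1016. Highest is -932 (Policy A).

-932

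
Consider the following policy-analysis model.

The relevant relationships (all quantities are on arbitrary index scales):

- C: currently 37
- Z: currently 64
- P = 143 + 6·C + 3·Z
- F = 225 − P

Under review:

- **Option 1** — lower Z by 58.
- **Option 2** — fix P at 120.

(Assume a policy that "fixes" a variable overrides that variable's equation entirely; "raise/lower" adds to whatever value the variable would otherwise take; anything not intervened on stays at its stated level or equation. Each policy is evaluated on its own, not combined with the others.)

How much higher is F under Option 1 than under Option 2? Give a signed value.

Option 1 (Z − 58):
  C = 37
  Z = 64 − 58 = 6
  P = 143 + 6·37 + 3·6 = 383
  F = 225 − 383 = -158
Option 2 (P := 120):
  C = 37
  Z = 64
  P = 120
  F = 225 − 120 = 105
F: -158 − 105 = -263

-263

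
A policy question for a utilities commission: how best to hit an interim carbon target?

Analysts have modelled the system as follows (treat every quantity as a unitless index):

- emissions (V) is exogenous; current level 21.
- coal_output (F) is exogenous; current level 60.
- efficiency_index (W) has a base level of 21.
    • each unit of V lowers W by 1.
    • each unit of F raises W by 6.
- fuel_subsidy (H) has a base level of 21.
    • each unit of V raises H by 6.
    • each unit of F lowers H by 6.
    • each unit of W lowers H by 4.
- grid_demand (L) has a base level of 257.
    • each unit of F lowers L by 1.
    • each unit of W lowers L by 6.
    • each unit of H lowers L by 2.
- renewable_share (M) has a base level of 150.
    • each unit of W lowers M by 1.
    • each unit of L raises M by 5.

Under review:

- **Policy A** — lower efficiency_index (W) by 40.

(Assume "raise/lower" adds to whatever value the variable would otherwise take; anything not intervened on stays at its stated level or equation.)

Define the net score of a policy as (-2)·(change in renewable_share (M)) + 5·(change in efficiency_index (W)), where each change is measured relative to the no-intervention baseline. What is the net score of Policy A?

Baseline:
  V = 21
  F = 60
  W = 21 − 21 + 6·60 = 360
  H = 21 + 6·21 − 6·60 − 4·360 = -1653
  L = 257 − 60 − 6·360 − 2·(-1653) = 1343
  M = 150 − 360 + 5·1343 = 6505
Policy A (W − 40):
  V = 21
  F = 60
  W = 21 − 21 + 6·60 (−40 from intervention) = 320
  H = 21 + 6·21 − 6·60 − 4·320 = -1493
  L = 257 − 60 − 6·320 − 2·(-1493) = 1263
  M = 150 − 320 + 5·1263 = 6145
ΔM = 6145 − 6505 = -360; ΔW = 320 − 360 = -40
Score = (-2)·(-360) + 5·(-40) = 520

520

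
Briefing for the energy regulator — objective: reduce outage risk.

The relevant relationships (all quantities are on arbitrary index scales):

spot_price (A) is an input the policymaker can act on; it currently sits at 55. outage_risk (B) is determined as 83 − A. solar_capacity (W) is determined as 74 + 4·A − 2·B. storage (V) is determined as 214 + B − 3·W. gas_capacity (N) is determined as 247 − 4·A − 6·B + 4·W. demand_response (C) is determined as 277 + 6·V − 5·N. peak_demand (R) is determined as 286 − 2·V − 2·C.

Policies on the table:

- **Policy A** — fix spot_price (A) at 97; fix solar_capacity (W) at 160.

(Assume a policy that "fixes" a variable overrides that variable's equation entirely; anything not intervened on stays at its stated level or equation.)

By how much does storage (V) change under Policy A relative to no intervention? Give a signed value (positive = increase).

Baseline:
  A = 55
  B = 83 − 55 = 28
  W = 74 + 4·55 − 2·28 = 238
  V = 214 + 28 − 3·238 = -472
Policy A (A := 97, W := 160):
  A = 97
  B = 83 − 97 = -14
  W = 160
  V = 214 + (-14) − 3·160 = -280
Change in V: -280 − (-472) = 192

192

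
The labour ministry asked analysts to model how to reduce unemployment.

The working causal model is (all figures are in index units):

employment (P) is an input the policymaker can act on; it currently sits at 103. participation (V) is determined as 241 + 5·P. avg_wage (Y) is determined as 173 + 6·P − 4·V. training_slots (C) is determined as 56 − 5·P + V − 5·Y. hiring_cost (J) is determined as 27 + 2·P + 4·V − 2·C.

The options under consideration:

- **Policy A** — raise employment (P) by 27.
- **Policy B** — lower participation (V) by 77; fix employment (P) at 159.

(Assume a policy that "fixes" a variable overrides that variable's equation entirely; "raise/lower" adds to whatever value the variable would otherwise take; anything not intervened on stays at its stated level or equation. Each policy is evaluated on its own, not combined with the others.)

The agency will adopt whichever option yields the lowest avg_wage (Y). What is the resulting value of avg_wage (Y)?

-2709

Policy A (P + 27):
  P = 103 + 27 = 130
  V = 241 + 5·130 = 891
  Y = 173 + 6·130 − 4·891 = -2611
Policy B (V − 77, P := 159):
  P = 159
  V = 241 + 5·159 (−77 from intervention) = 959
  Y = 173 + 6·159 − 4·959 = -2709
Comparing — Policy A: Y=-2611, Policy B: Y=-2709. Lowest is -2709 (Policy B).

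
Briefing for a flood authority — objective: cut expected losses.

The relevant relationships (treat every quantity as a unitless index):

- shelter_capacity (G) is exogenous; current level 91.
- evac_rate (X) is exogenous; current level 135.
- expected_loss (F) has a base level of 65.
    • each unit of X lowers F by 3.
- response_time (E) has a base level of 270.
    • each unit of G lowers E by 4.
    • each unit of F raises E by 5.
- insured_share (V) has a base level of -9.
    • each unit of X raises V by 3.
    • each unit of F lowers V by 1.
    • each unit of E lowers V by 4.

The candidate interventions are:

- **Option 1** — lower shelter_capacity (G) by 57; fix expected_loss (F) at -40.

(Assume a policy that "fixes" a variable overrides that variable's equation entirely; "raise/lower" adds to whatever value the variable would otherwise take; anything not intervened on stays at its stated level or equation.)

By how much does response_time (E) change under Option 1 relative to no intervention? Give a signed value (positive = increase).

1728

Baseline:
  G = 91
  X = 135
  F = 65 − 3·135 = -340
  E = 270 − 4·91 + 5·(-340) = -1794
Option 1 (G − 57, F := -40):
  G = 91 − 57 = 34
  X = 135
  F = -40
  E = 270 − 4·34 + 5·(-40) = -66
Change in E: -66 − (-1794) = 1728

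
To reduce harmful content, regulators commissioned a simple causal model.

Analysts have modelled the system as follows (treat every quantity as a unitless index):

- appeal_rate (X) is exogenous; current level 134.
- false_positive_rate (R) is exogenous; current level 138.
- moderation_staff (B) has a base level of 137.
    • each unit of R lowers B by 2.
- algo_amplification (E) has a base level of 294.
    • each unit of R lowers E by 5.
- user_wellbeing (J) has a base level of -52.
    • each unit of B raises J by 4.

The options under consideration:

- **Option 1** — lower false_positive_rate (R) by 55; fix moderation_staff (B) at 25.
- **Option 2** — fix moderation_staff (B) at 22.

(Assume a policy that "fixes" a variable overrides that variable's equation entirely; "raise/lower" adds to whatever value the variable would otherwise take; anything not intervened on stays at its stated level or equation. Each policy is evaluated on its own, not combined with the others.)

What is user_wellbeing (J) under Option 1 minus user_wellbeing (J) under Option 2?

12

Option 1 (R − 55, B := 25):
  R = 138 − 55 = 83
  B = 25
  J = -52 + 4·25 = 48
Option 2 (B := 22):
  R = 138
  B = 22
  J = -52 + 4·22 = 36
J: 48 − 36 = 12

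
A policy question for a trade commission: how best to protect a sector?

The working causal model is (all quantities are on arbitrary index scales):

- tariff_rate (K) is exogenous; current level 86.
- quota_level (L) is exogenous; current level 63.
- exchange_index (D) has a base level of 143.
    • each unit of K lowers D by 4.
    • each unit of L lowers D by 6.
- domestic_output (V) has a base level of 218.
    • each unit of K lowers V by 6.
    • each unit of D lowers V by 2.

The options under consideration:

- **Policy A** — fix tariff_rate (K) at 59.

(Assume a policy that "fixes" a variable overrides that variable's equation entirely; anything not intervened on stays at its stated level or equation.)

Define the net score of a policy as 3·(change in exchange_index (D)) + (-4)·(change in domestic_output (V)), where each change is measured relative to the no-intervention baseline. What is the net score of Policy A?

540

Baseline:
  K = 86
  L = 63
  D = 143 − 4·86 − 6·63 = -579
  V = 218 − 6·86 − 2·(-579) = 860
Policy A (K := 59):
  K = 59
  L = 63
  D = 143 − 4·59 − 6·63 = -471
  V = 218 − 6·59 − 2·(-471) = 806
ΔD = -471 − (-579) = 108; ΔV = 806 − 860 = -54
Score = 3·108 + (-4)·(-54) = 540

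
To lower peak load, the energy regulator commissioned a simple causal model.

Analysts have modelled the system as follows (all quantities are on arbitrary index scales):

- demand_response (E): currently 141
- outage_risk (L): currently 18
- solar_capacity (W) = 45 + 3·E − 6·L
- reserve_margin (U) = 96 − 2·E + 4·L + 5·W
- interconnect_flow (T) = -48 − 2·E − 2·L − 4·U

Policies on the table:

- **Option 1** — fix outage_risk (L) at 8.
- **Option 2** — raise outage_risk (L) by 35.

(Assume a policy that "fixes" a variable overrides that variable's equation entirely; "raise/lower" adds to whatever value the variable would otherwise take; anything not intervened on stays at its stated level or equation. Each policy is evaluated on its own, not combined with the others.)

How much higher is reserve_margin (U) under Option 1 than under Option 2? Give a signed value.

1170

Option 1 (L := 8):
  E = 141
  L = 8
  W = 45 + 3·141 − 6·8 = 420
  U = 96 − 2·141 + 4·8 + 5·420 = 1946
Option 2 (L + 35):
  E = 141
  L = 18 + 35 = 53
  W = 45 + 3·141 − 6·53 = 150
  U = 96 − 2·141 + 4·53 + 5·150 = 776
U: 1946 − 776 = 1170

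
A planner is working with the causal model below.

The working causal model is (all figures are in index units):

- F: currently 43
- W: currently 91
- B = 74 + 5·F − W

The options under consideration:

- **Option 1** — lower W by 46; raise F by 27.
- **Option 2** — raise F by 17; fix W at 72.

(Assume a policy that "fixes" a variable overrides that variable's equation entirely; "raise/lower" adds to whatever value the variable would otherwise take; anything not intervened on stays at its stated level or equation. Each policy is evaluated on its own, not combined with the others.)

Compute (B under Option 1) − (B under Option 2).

77

Option 1 (W − 46, F + 27):
  F = 43 + 27 = 70
  W = 91 − 46 = 45
  B = 74 + 5·70 − 45 = 379
Option 2 (F + 17, W := 72):
  F = 43 + 17 = 60
  W = 72
  B = 74 + 5·60 − 72 = 302
B: 379 − 302 = 77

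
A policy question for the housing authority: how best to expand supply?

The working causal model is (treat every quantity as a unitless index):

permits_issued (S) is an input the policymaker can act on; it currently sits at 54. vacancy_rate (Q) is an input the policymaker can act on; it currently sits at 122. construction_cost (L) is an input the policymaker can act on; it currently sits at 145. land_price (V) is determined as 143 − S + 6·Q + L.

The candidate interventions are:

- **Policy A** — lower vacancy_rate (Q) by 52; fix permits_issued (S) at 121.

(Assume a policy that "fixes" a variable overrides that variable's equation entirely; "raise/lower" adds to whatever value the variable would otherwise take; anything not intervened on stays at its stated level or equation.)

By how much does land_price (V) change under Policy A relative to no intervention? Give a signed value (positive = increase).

Baseline:
  S = 54
  Q = 122
  L = 145
  V = 143 − 54 + 6·122 + 145 = 966
Policy A (Q − 52, S := 121):
  S = 121
  Q = 122 − 52 = 70
  L = 145
  V = 143 − 121 + 6·70 + 145 = 587
Change in V: 587 − 966 = -379

-379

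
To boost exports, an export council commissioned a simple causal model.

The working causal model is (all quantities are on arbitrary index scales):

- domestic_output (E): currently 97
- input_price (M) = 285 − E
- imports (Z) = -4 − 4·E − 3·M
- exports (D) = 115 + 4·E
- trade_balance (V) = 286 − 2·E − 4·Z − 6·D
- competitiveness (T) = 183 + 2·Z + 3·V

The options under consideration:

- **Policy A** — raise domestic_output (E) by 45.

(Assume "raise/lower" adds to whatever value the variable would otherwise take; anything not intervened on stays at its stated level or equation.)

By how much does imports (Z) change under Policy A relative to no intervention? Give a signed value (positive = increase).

Baseline:
  E = 97
  M = 285 − 97 = 188
  Z = -4 − 4·97 − 3·188 = -956
Policy A (E + 45):
  E = 97 + 45 = 142
  M = 285 − 142 = 143
  Z = -4 − 4·142 − 3·143 = -1001
Change in Z: -1001 − (-956) = -45

-45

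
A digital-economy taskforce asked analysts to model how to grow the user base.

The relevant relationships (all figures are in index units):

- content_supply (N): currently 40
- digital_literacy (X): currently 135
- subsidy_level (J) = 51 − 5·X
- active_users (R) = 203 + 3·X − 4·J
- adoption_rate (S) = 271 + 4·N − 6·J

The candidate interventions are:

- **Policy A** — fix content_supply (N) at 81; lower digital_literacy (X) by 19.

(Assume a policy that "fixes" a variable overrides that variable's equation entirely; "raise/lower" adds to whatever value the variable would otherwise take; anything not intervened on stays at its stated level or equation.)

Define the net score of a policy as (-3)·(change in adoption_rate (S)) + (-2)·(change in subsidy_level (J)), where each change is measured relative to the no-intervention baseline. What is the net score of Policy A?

1028

Baseline:
  N = 40
  X = 135
  J = 51 − 5·135 = -624
  S = 271 + 4·40 − 6·(-624) = 4175
Policy A (N := 81, X − 19):
  N = 81
  X = 135 − 19 = 116
  J = 51 − 5·116 = -529
  S = 271 + 4·81 − 6·(-529) = 3769
ΔS = 3769 − 4175 = -406; ΔJ = -529 − (-624) = 95
Score = (-3)·(-406) + (-2)·95 = 1028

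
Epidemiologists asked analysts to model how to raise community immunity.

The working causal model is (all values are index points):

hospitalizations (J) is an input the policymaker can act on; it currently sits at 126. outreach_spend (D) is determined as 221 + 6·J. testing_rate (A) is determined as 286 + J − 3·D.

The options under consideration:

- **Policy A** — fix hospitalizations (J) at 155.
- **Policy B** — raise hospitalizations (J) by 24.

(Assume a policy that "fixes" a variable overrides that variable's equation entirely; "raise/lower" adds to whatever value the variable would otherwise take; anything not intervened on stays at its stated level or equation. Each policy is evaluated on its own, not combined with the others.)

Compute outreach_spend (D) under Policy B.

Policy B (J + 24):
  J = 126 + 24 = 150
  D = 221 + 6·150 = 1121

1121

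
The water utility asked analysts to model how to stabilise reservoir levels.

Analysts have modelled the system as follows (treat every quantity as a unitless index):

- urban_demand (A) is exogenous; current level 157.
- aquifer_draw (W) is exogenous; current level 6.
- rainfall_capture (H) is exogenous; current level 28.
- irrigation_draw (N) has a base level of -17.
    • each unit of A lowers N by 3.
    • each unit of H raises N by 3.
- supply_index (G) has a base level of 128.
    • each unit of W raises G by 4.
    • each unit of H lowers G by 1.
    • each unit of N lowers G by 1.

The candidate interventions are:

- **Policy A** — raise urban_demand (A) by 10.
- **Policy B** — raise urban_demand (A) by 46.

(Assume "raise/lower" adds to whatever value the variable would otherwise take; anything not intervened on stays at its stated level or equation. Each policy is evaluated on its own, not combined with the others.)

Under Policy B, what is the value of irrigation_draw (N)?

-542

Policy B (A + 46):
  A = 157 + 46 = 203
  H = 28
  N = -17 − 3·203 + 3·28 = -542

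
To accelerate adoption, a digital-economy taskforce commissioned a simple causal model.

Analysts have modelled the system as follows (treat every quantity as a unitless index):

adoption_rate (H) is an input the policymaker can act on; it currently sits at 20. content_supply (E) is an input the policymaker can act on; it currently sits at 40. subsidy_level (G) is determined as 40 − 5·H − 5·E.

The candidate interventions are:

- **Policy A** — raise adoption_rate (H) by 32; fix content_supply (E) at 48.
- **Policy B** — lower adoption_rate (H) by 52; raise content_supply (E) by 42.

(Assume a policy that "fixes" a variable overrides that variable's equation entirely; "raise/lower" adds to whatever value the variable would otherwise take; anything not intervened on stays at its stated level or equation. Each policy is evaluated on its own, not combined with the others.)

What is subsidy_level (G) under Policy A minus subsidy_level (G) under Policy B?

-250

Policy A (H + 32, E := 48):
  H = 20 + 32 = 52
  E = 48
  G = 40 − 5·52 − 5·48 = -460
Policy B (H − 52, E + 42):
  H = 20 − 52 = -32
  E = 40 + 42 = 82
  G = 40 − 5·(-32) − 5·82 = -210
G: -460 − (-210) = -250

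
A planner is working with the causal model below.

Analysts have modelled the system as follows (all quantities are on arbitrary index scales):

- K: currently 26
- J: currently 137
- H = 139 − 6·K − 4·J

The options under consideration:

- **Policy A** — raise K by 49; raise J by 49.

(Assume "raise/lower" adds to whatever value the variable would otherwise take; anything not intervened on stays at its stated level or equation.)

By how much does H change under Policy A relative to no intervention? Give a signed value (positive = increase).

-490

Baseline:
  K = 26
  J = 137
  H = 139 − 6·26 − 4·137 = -565
Policy A (K + 49, J + 49):
  K = 26 + 49 = 75
  J = 137 + 49 = 186
  H = 139 − 6·75 − 4·186 = -1055
Change in H: -1055 − (-565) = -490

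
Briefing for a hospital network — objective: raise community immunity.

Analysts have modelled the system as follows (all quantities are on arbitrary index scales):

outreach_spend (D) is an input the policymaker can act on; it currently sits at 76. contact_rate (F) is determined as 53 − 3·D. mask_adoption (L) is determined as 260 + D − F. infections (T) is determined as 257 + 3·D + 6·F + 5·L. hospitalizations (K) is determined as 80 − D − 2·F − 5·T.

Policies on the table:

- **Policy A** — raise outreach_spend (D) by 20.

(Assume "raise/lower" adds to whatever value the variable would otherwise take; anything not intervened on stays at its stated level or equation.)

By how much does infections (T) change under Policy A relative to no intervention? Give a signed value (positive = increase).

100

Baseline:
  D = 76
  F = 53 − 3·76 = -175
  L = 260 + 76 − (-175) = 511
  T = 257 + 3·76 + 6·(-175) + 5·511 = 1990
Policy A (D + 20):
  D = 76 + 20 = 96
  F = 53 − 3·96 = -235
  L = 260 + 96 − (-235) = 591
  T = 257 + 3·96 + 6·(-235) + 5·591 = 2090
Change in T: 2090 − 1990 = 100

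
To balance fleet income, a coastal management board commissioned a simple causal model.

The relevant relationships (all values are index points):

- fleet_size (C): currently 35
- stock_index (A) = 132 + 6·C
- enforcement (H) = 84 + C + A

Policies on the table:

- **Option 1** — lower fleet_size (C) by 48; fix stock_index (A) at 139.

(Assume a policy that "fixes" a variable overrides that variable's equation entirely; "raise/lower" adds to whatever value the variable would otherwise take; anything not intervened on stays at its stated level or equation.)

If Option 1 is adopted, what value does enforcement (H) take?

210

Option 1 (C − 48, A := 139):
  C = 35 − 48 = -13
  A = 139
  H = 84 + (-13) + 139 = 210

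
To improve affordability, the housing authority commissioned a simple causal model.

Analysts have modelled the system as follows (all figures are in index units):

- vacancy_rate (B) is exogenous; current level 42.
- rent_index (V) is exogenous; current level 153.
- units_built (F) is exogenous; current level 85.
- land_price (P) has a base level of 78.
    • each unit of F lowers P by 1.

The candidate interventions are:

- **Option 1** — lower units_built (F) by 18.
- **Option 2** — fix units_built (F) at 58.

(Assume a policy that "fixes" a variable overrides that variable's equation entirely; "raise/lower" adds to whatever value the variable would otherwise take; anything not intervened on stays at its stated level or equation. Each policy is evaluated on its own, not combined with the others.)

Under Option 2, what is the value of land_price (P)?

Option 2 (F := 58):
  F = 58
  P = 78 − 58 = 20

20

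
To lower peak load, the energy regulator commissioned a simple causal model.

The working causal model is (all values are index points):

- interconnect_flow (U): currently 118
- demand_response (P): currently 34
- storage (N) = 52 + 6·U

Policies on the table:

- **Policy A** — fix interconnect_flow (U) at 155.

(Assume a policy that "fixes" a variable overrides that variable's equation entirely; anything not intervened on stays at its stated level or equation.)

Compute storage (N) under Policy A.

982

Policy A (U := 155):
  U = 155
  N = 52 + 6·155 = 982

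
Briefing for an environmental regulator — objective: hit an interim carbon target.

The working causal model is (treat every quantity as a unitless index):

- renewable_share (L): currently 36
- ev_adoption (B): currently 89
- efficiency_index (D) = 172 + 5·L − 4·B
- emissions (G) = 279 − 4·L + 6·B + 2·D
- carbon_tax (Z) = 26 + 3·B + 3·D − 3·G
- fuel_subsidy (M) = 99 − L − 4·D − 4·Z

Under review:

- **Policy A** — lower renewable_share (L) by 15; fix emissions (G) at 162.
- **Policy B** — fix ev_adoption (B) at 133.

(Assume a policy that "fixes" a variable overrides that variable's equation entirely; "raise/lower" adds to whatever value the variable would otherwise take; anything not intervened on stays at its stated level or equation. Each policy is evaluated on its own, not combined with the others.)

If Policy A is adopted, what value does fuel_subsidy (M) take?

Policy A (L − 15, G := 162):
  L = 36 − 15 = 21
  B = 89
  D = 172 + 5·21 − 4·89 = -79
  G = 162
  Z = 26 + 3·89 + 3·(-79) − 3·162 = -430
  M = 99 − 21 − 4·(-79) − 4·(-430) = 2114

2114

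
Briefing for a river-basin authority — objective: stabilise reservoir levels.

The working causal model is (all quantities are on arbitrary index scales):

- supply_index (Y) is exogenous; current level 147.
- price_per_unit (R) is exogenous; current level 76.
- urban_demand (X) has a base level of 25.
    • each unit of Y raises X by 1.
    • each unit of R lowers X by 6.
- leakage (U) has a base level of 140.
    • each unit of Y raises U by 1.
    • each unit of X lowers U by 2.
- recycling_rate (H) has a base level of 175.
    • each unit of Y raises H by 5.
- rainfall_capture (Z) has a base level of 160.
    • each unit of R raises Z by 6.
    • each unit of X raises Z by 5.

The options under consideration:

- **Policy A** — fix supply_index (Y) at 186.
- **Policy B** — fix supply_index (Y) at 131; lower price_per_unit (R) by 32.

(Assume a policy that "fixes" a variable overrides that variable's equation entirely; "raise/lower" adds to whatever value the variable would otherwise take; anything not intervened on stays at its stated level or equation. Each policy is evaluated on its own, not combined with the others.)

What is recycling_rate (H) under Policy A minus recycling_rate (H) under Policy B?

275

Policy A (Y := 186):
  Y = 186
  H = 175 + 5·186 = 1105
Policy B (Y := 131, R − 32):
  Y = 131
  H = 175 + 5·131 = 830
H: 1105 − 830 = 275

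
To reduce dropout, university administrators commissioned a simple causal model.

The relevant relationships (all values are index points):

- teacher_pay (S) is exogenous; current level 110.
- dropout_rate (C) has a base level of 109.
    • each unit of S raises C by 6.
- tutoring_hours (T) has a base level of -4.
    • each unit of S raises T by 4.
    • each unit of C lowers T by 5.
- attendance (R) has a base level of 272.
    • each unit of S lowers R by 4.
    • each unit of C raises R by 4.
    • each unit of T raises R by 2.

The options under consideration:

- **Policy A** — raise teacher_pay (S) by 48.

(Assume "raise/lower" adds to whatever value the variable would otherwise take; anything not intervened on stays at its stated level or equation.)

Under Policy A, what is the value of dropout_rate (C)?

Policy A (S + 48):
  S = 110 + 48 = 158
  C = 109 + 6·158 = 1057

1057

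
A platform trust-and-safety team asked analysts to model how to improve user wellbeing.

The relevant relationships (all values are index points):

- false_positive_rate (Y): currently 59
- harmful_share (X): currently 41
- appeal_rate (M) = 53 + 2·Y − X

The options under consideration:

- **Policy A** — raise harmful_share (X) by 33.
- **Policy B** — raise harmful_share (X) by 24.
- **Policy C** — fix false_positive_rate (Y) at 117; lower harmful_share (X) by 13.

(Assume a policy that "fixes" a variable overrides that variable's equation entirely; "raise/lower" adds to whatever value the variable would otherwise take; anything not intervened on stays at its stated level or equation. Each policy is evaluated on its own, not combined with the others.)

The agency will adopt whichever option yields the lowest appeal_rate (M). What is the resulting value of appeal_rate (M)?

Policy A (X + 33):
  Y = 59
  X = 41 + 33 = 74
  M = 53 + 2·59 − 74 = 97
Policy B (X + 24):
  Y = 59
  X = 41 + 24 = 65
  M = 53 + 2·59 − 65 = 106
Policy C (Y := 117, X − 13):
  Y = 117
  X = 41 − 13 = 28
  M = 53 + 2·117 − 28 = 259
Comparing — Policy A: M=97, Policy B: M=106, Policy C: M=259. Lowest is 97 (Policy A).

97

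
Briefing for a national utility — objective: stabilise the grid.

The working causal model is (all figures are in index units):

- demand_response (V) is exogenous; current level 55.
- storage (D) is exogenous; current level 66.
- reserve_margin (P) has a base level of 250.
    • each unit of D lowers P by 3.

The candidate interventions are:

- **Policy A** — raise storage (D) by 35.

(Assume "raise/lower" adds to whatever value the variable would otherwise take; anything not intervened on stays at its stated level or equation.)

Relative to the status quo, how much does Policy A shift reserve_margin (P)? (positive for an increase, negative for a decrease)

-105

Baseline:
  D = 66
  P = 250 − 3·66 = 52
Policy A (D + 35):
  D = 66 + 35 = 101
  P = 250 − 3·101 = -53
Change in P: -53 − 52 = -105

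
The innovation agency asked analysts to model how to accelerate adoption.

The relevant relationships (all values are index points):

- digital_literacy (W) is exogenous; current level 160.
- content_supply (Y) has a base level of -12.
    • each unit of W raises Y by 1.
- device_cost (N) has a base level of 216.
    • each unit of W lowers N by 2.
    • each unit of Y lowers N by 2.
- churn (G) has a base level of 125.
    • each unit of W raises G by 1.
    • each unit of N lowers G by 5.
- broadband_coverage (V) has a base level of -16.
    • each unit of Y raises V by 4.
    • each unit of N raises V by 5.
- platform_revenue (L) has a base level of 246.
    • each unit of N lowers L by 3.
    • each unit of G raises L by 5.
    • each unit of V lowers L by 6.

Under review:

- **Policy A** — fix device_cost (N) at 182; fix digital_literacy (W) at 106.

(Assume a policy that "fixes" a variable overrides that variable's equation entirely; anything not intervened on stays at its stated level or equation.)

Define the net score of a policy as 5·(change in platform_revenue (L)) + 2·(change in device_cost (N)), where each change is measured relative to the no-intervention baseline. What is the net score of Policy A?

Baseline:
  W = 160
  Y = -12 + 160 = 148
  N = 216 − 2·160 − 2·148 = -400
  G = 125 + 160 − 5·(-400) = 2285
  V = -16 + 4·148 + 5·(-400) = -1424
  L = 246 − 3·(-400) + 5·2285 − 6·(-1424) = 21415
Policy A (N := 182, W := 106):
  W = 106
  Y = -12 + 106 = 94
  N = 182
  G = 125 + 106 − 5·182 = -679
  V = -16 + 4·94 + 5·182 = 1270
  L = 246 − 3·182 + 5·(-679) − 6·1270 = -11315
ΔL = -11315 − 21415 = -32730; ΔN = 182 − (-400) = 582
Score = 5·(-32730) + 2·582 = -162486

-162486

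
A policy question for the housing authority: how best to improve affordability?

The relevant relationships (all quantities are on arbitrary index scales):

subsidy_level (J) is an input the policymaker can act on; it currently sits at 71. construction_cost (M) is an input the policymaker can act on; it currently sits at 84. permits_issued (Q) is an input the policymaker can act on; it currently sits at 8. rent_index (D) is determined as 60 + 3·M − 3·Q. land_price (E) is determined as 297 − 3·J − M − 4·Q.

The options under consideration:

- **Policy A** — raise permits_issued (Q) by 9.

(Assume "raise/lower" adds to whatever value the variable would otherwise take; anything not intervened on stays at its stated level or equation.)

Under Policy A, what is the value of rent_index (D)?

Policy A (Q + 9):
  M = 84
  Q = 8 + 9 = 17
  D = 60 + 3·84 − 3·17 = 261

261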